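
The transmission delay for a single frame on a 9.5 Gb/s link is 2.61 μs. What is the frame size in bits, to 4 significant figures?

24800 bits

L = R × t_tx = 9500000000 b/s × 2.61e-06 s = 24795 bits.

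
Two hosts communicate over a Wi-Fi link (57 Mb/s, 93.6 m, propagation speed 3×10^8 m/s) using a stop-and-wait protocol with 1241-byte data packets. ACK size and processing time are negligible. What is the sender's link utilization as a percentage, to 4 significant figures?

t_tx = L/R = 9928/57000000 = 0.000174175 s.
t_prop = 93.6/300000000 = 3.12e-07 s; RTT = 6.24e-07 s.
Cycle = t_tx + RTT = 0.000174799 s.
Utilization = t_tx / cycle = 0.000174175/0.000174799 = 99.64 %.

99.64 %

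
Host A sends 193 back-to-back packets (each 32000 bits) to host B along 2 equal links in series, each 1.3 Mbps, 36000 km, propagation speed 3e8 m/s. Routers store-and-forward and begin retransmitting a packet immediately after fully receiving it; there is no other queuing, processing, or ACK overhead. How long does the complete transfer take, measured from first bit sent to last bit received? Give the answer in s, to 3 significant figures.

5.02 s

Per-hop transmission t_tx = L/R = 32000/1300000 = 0.0246154 s.
Per-hop propagation t_prop = 36000000/300000000 = 0.12 s.
Pipeline fill: first packet needs 2·t_tx to clear all hops; remaining 192 packets each add one t_tx.
Total = (2+193-1)·t_tx + 2·t_prop = 194·0.0246154 + 2·0.12 = 5.02 s.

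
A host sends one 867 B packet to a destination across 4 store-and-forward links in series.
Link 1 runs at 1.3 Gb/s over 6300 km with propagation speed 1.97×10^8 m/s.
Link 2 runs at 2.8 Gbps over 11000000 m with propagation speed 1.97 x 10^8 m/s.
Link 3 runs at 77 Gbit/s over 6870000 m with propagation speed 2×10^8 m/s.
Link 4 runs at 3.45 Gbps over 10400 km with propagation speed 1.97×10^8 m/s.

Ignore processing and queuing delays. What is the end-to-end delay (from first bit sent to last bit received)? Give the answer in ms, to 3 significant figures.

175 ms

L = 867 × 8 = 6936 bits.
Transmission delays (L/R per hop): 0.00533538, 0.00247714, 9.00779e-05, 0.00201043 ms; sum = 0.00991304 ms.
Propagation delays (d/s per hop): 31.9797, 55.8376, 34.35, 52.7919 ms; sum = 174.959 ms.
End-to-end = 175 ms.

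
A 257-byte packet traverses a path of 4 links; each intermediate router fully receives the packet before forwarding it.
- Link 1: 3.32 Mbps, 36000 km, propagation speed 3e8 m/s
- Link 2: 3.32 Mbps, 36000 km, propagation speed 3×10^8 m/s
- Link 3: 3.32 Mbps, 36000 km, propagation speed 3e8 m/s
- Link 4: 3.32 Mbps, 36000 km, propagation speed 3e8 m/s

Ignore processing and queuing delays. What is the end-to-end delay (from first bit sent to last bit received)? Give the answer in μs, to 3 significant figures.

L = 257 × 8 = 2056 bits.
Transmission delay per hop = L/R = 2056/3320000 = 619.277 μs; 4 hops → 2477.11 μs.
Propagation delays (d/s per hop): 120000, 120000, 120000, 120000 μs; sum = 480000 μs.
End-to-end = 482000 μs.

482000 μs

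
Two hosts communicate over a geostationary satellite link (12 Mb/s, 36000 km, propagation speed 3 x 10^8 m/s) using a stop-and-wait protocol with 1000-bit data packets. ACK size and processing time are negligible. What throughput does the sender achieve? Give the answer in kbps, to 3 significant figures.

t_tx = L/R = 1000/12000000 = 8.33333e-05 s.
t_prop = 36000000/300000000 = 0.12 s; RTT = 0.24 s.
Cycle = t_tx + RTT = 0.240083 s.
Throughput = L / cycle = 1000 / 0.240083 = 4.17 kbps.

4.17 kbps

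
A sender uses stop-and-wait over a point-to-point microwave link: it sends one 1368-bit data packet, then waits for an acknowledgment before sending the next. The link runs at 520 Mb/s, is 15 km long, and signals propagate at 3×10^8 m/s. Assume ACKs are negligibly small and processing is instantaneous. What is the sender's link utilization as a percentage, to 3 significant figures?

2.56 %

t_tx = L/R = 1368/520000000 = 2.63077e-06 s.
t_prop = 15000/300000000 = 5e-05 s; RTT = 0.0001 s.
Cycle = t_tx + RTT = 0.000102631 s.
Utilization = t_tx / cycle = 2.63077e-06/0.000102631 = 2.56 %.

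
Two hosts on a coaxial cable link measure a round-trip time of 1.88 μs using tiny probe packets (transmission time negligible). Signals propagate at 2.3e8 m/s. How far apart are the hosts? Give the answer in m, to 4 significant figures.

216.2 m

One-way propagation = RTT/2 = 0.94 μs.
d = s × t = 2.3e+08 × 9.4e-07 = 216.2 m.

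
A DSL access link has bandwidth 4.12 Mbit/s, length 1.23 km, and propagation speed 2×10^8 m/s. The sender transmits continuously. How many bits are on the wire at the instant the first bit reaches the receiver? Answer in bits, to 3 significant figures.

Propagation delay = 1230 / 200000000 = 6.15e-06 s.
BDP = R × t_prop = 4120000 × 6.15e-06 = 25.338 bits.

25.3 bits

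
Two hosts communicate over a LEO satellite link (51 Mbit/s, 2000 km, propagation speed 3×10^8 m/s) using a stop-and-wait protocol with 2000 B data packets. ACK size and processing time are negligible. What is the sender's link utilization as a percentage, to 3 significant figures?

t_tx = L/R = 16000/51000000 = 0.000313725 s.
t_prop = 2000000/300000000 = 0.00666667 s; RTT = 0.0133333 s.
Cycle = t_tx + RTT = 0.0136471 s.
Utilization = t_tx / cycle = 0.000313725/0.0136471 = 2.30 %.

2.30 %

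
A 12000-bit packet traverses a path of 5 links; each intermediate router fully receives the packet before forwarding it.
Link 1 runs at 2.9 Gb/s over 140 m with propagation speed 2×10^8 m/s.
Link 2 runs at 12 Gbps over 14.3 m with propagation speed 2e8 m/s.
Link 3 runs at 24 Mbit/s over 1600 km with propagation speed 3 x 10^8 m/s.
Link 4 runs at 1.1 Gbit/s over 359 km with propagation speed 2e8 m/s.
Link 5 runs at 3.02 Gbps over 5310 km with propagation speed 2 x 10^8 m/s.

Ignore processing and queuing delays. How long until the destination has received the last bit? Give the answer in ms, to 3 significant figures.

Transmission delays (L/R per hop): 0.00413793, 0.001, 0.5, 0.0109091, 0.00397351 ms; sum = 0.520021 ms.
Propagation delays (d/s per hop): 0.0007, 7.15e-05, 5.33333, 1.795, 26.55 ms; sum = 33.6791 ms.
End-to-end = 34.2 ms.

34.2 ms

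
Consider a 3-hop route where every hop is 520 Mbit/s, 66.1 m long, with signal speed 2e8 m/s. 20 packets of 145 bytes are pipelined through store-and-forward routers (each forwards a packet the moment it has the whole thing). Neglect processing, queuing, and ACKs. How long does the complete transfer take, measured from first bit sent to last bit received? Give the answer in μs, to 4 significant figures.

Per-hop transmission t_tx = L/R = 1160/520000000 = 2.23077 μs.
Per-hop propagation t_prop = 66.1/200000000 = 0.3305 μs.
Pipeline fill: first packet needs 3·t_tx to clear all hops; remaining 19 packets each add one t_tx.
Total = (3+20-1)·t_tx + 3·t_prop = 22·2.23077 + 3·0.3305 = 50.07 μs.

50.07 μs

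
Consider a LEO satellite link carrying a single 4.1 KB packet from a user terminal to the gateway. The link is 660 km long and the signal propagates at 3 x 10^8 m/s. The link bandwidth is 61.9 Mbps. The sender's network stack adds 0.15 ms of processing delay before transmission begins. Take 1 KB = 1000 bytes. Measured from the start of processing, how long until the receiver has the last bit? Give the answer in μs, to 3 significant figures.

2880 μs

L = 32800 bits.
Transmission delay = L/R = 32800 / 61900000 = 529.887 μs.
Propagation delay = d/s = 660000 m / 300000000 m/s = 2200 μs.
Plus processing delay 0.15 ms = 150 μs.
Total = 2880 μs.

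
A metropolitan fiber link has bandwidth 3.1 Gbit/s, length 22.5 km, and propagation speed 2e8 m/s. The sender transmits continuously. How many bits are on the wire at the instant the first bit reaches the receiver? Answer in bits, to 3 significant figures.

Propagation delay = 22500 / 200000000 = 0.0001125 s.
BDP = R × t_prop = 3100000000 × 0.0001125 = 348750 bits.

349000 bits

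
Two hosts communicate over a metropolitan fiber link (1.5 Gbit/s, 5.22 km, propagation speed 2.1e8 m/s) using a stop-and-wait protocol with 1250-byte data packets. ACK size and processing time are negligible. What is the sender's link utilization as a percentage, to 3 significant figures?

t_tx = L/R = 10000/1500000000 = 6.66667e-06 s.
t_prop = 5220/210000000 = 2.48571e-05 s; RTT = 4.97143e-05 s.
Cycle = t_tx + RTT = 5.6381e-05 s.
Utilization = t_tx / cycle = 6.66667e-06/5.6381e-05 = 11.8 %.

11.8 %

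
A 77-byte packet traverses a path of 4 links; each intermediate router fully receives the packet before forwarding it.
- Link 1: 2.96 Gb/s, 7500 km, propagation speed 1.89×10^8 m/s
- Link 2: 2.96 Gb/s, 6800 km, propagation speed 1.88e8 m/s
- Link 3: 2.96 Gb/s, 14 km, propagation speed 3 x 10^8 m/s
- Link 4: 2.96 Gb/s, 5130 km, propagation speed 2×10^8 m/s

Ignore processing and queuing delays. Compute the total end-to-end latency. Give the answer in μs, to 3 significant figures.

102000 μs

L = 77 × 8 = 616 bits.
Transmission delay per hop = L/R = 616/2960000000 = 0.208108 μs; 4 hops → 0.832432 μs.
Propagation delays (d/s per hop): 39682.5, 36170.2, 46.6667, 25650 μs; sum = 101549 μs.
End-to-end = 102000 μs.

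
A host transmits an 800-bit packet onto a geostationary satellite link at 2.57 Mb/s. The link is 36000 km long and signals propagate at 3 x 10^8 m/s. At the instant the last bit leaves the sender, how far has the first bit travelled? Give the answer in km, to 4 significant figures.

t_tx = L/R = 800/2570000 = 0.000311284 s.
Distance = s × t_tx = 300000000 × 0.000311284 = 93.39 km.

93.39 km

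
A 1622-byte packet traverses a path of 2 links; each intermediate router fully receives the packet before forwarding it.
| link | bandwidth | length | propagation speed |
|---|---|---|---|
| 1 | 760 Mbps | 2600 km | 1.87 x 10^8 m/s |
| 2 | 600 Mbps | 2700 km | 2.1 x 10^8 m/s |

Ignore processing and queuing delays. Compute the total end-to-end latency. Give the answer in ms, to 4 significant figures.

L = 1622 × 8 = 12976 bits.
Transmission delays (L/R per hop): 0.0170737, 0.0216267 ms; sum = 0.0387004 ms.
Propagation delays (d/s per hop): 13.9037, 12.8571 ms; sum = 26.7609 ms.
End-to-end = 26.80 ms.

26.80 ms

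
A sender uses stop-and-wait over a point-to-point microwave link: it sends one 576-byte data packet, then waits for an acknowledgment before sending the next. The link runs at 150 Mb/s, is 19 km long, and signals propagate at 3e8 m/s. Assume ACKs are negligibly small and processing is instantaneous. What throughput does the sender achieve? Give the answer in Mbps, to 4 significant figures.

t_tx = L/R = 4608/150000000 = 3.072e-05 s.
t_prop = 19000/300000000 = 6.33333e-05 s; RTT = 0.000126667 s.
Cycle = t_tx + RTT = 0.000157387 s.
Throughput = L / cycle = 4608 / 0.000157387 = 29.28 Mbps.

29.28 Mbps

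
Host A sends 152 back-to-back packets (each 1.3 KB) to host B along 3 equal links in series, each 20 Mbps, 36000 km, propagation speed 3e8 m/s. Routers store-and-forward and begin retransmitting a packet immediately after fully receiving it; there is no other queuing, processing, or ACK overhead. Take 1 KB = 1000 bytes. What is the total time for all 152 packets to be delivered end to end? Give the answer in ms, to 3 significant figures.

Per-hop transmission t_tx = L/R = 10400/20000000 = 0.52 ms.
Per-hop propagation t_prop = 36000000/300000000 = 120 ms.
Pipeline fill: first packet needs 3·t_tx to clear all hops; remaining 151 packets each add one t_tx.
Total = (3+152-1)·t_tx + 3·t_prop = 154·0.52 + 3·120 = 440 ms.

440 ms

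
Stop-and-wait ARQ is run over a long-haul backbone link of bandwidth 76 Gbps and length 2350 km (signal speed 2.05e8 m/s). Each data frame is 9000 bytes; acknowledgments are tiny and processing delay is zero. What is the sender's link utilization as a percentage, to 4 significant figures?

t_tx = L/R = 72000/76000000000 = 9.47368e-07 s.
t_prop = 2350000/2.05e+08 = 0.0114634 s; RTT = 0.0229268 s.
Cycle = t_tx + RTT = 0.0229278 s.
Utilization = t_tx / cycle = 9.47368e-07/0.0229278 = 0.004132 %.

0.004132 %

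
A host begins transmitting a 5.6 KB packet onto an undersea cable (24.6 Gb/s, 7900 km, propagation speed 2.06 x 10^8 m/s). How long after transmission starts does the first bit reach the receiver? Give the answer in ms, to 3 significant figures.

First bit experiences only propagation delay: d/s = 7900000/206000000 = 38.3 ms.

38.3 ms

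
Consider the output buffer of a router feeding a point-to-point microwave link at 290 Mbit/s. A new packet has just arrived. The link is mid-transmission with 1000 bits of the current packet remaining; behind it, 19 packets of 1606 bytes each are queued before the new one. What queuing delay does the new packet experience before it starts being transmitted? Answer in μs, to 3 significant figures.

Each queued packet: L/R = 12848/290000000 = 44.3034 μs.
19 queued → 841.766 μs.
Plus remaining 1000 bits of current packet: 3.44828 μs.
Queuing delay = 845 μs.

845 μs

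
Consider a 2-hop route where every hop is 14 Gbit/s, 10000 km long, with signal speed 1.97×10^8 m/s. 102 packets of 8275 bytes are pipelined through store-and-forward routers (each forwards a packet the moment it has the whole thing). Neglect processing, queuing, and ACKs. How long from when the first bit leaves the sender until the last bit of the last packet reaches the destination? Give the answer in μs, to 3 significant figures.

Per-hop transmission t_tx = L/R = 66200/14000000000 = 4.72857 μs.
Per-hop propagation t_prop = 10000000/197000000 = 50761.4 μs.
Pipeline fill: first packet needs 2·t_tx to clear all hops; remaining 101 packets each add one t_tx.
Total = (2+102-1)·t_tx + 2·t_prop = 103·4.72857 + 2·50761.4 = 102000 μs.

102000 μs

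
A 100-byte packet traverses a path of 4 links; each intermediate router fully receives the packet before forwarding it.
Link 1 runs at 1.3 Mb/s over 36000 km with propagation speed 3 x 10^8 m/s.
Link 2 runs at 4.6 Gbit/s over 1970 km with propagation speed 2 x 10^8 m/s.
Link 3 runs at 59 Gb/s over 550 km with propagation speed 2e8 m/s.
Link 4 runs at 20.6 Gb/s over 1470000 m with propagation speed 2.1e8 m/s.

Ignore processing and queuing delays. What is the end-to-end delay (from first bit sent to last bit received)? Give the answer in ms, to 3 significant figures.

140 ms

L = 100 × 8 = 800 bits.
Transmission delays (L/R per hop): 0.615385, 0.000173913, 1.35593e-05, 3.8835e-05 ms; sum = 0.615611 ms.
Propagation delays (d/s per hop): 120, 9.85, 2.75, 7 ms; sum = 139.6 ms.
End-to-end = 140 ms.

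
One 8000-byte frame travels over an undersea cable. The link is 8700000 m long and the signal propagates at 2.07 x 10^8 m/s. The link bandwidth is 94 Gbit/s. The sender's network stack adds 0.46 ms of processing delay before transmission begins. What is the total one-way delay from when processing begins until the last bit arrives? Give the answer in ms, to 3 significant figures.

L = 8000 × 8 = 64000 bits.
Transmission delay = L/R = 64000 / 94000000000 = 0.000680851 ms.
Propagation delay = d/s = 8700000 m / 2.07e+08 m/s = 42.029 ms.
Plus processing delay 0.46 ms = 0.46 ms.
Total = 42.5 ms.

42.5 ms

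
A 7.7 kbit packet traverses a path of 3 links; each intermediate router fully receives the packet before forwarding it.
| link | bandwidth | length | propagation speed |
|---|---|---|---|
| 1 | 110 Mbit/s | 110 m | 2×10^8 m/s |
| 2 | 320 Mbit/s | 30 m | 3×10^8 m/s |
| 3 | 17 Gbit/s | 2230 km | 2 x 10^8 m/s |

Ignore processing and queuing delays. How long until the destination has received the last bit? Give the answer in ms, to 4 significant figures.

11.25 ms

L = 7700 bits.
Transmission delays (L/R per hop): 0.07, 0.0240625, 0.000452941 ms; sum = 0.0945154 ms.
Propagation delays (d/s per hop): 0.00055, 0.0001, 11.15 ms; sum = 11.1507 ms.
End-to-end = 11.25 ms.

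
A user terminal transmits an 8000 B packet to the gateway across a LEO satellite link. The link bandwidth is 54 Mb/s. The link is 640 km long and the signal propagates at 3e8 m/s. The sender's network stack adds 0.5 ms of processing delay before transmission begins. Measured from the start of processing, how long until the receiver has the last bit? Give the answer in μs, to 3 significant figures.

3820 μs

L = 8000 × 8 = 64000 bits.
Transmission delay = L/R = 64000 / 54000000 = 1185.19 μs.
Propagation delay = d/s = 640000 m / 300000000 m/s = 2133.33 μs.
Plus processing delay 0.5 ms = 500 μs.
Total = 3820 μs.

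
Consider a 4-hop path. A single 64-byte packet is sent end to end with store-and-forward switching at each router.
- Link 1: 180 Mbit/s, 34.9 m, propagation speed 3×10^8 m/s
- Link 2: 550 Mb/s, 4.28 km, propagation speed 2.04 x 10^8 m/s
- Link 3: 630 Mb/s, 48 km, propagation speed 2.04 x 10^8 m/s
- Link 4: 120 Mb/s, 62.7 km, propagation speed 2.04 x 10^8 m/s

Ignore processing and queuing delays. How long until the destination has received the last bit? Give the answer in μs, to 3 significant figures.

L = 64 × 8 = 512 bits.
Transmission delays (L/R per hop): 2.84444, 0.930909, 0.812698, 4.26667 μs; sum = 8.85472 μs.
Propagation delays (d/s per hop): 0.116333, 20.9804, 235.294, 307.353 μs; sum = 563.744 μs.
End-to-end = 573 μs.

573 μs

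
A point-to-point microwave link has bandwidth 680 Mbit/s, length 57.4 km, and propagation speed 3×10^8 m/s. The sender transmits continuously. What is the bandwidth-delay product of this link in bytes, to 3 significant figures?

16300 bytes

Propagation delay = 57400 / 300000000 = 0.000191333 s.
BDP = R × t_prop = 680000000 × 0.000191333 = 130107 bits.
In bytes: 130107/8 = 16300 bytes.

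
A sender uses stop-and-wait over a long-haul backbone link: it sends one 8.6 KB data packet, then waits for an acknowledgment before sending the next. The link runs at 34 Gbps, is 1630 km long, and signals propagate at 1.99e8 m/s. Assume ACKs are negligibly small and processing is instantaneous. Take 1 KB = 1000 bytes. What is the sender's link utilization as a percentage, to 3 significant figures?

t_tx = L/R = 68800/34000000000 = 2.02353e-06 s.
t_prop = 1630000/199000000 = 0.00819095 s; RTT = 0.0163819 s.
Cycle = t_tx + RTT = 0.0163839 s.
Utilization = t_tx / cycle = 2.02353e-06/0.0163839 = 0.0124 %.

0.0124 %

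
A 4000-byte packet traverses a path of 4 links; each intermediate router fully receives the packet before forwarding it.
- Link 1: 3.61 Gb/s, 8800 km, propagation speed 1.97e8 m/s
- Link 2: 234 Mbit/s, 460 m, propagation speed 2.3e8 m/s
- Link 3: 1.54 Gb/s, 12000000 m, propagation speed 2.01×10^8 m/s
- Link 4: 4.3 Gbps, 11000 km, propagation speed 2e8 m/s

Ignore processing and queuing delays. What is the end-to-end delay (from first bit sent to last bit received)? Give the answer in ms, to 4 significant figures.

159.5 ms

L = 4000 × 8 = 32000 bits.
Transmission delays (L/R per hop): 0.00886427, 0.136752, 0.0207792, 0.00744186 ms; sum = 0.173837 ms.
Propagation delays (d/s per hop): 44.6701, 0.002, 59.7015, 55 ms; sum = 159.374 ms.
End-to-end = 159.5 ms.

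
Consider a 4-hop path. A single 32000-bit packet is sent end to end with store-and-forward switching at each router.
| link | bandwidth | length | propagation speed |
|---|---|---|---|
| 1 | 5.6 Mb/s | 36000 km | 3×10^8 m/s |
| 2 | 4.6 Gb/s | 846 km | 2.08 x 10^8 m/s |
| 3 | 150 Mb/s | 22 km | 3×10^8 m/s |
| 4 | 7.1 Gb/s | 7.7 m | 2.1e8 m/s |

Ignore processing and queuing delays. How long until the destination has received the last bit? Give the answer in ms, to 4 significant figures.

130.1 ms

Transmission delays (L/R per hop): 5.71429, 0.00695652, 0.213333, 0.00450704 ms; sum = 5.93908 ms.
Propagation delays (d/s per hop): 120, 4.06731, 0.0733333, 3.66667e-05 ms; sum = 124.141 ms.
End-to-end = 130.1 ms.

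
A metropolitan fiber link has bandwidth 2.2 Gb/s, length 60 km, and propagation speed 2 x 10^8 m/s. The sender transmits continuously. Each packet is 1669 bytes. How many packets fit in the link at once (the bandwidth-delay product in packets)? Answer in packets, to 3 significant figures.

49.4 packets

Propagation delay = 60000 / 200000000 = 0.0003 s.
BDP = R × t_prop = 2200000000 × 0.0003 = 660000 bits.
In packets of 13352 bits: 49.4 packets.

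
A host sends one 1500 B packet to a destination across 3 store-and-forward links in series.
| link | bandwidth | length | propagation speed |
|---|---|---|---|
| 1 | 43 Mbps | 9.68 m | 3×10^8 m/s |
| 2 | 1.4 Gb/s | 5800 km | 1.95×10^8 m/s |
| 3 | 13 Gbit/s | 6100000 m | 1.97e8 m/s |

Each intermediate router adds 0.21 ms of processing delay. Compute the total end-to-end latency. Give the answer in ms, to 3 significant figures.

L = 1500 × 8 = 12000 bits.
Transmission delays (L/R per hop): 0.27907, 0.00857143, 0.000923077 ms; sum = 0.288564 ms.
Propagation delays (d/s per hop): 3.22667e-05, 29.7436, 30.9645 ms; sum = 60.7081 ms.
Processing at 2 router(s): 2 × 0.21 ms = 0.42 ms.
End-to-end = 61.4 ms.

61.4 ms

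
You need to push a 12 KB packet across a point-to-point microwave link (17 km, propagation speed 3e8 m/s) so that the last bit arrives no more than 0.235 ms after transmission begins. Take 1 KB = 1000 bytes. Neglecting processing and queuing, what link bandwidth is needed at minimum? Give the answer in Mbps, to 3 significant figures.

L = 96000 bits.
Propagation delay = 17000 / 300000000 = 0.0566667 ms.
Transmission budget = 0.235 − 0.0566667 = 0.178333 ms.
R ≥ L / t_tx = 96000 bits / 0.000178333 s = 538 Mbps.

538 Mbps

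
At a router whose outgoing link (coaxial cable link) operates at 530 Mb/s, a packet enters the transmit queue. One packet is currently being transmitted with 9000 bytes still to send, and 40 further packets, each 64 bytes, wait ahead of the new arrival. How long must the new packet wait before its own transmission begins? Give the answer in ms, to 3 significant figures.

0.174 ms

Each queued packet: L/R = 512/530000000 = 0.000966038 ms.
40 queued → 0.0386415 ms.
Plus remaining 72000 bits of current packet: 0.135849 ms.
Queuing delay = 0.174 ms.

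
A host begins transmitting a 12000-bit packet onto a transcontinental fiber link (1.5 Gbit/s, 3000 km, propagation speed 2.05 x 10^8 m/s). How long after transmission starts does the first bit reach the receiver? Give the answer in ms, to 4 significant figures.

14.63 ms

First bit experiences only propagation delay: d/s = 3000000/2.05e+08 = 14.63 ms.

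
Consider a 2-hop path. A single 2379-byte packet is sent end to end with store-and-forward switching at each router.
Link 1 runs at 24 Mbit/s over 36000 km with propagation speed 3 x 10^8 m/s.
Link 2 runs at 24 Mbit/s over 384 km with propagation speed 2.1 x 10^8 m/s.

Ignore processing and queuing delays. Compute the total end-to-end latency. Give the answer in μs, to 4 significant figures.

L = 2379 × 8 = 19032 bits.
Transmission delay per hop = L/R = 19032/24000000 = 793 μs; 2 hops → 1586 μs.
Propagation delays (d/s per hop): 120000, 1828.57 μs; sum = 121829 μs.
End-to-end = 123400 μs.

123400 μs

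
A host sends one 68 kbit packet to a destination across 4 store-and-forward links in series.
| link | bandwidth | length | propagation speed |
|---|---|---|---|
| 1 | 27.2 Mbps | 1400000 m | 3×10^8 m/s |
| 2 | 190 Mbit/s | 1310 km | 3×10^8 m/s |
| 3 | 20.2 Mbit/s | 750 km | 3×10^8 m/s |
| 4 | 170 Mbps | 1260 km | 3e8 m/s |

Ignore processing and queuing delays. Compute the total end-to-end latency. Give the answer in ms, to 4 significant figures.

22.36 ms

L = 68000 bits.
Transmission delays (L/R per hop): 2.5, 0.357895, 3.36634, 0.4 ms; sum = 6.62423 ms.
Propagation delays (d/s per hop): 4.66667, 4.36667, 2.5, 4.2 ms; sum = 15.7333 ms.
End-to-end = 22.36 ms.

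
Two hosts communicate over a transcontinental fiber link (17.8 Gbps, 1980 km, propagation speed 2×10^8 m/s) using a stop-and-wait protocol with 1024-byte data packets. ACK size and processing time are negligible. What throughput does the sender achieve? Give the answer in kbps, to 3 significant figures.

414 kbps

t_tx = L/R = 8192/17800000000 = 4.60225e-07 s.
t_prop = 1980000/200000000 = 0.0099 s; RTT = 0.0198 s.
Cycle = t_tx + RTT = 0.0198005 s.
Throughput = L / cycle = 8192 / 0.0198005 = 414 kbps.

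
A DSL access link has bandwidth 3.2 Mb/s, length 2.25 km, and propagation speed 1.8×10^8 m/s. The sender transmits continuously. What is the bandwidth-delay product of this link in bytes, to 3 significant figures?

5.00 bytes

Propagation delay = 2250 / 180000000 = 1.25e-05 s.
BDP = R × t_prop = 3200000 × 1.25e-05 = 40 bits.
In bytes: 40/8 = 5.00 bytes.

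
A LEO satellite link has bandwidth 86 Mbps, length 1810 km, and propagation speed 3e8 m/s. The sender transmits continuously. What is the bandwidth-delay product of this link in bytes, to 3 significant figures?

Propagation delay = 1810000 / 300000000 = 0.00603333 s.
BDP = R × t_prop = 86000000 × 0.00603333 = 518867 bits.
In bytes: 518867/8 = 64900 bytes.

64900 bytes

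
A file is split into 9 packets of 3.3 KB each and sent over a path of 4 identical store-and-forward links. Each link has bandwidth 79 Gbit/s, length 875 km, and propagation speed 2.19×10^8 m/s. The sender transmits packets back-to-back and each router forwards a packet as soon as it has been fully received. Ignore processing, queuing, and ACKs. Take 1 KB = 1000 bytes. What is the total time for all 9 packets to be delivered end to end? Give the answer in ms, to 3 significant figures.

16.0 ms

Per-hop transmission t_tx = L/R = 26400/79000000000 = 0.000334177 ms.
Per-hop propagation t_prop = 875000/219000000 = 3.99543 ms.
Pipeline fill: first packet needs 4·t_tx to clear all hops; remaining 8 packets each add one t_tx.
Total = (4+9-1)·t_tx + 4·t_prop = 12·0.000334177 + 4·3.99543 = 16.0 ms.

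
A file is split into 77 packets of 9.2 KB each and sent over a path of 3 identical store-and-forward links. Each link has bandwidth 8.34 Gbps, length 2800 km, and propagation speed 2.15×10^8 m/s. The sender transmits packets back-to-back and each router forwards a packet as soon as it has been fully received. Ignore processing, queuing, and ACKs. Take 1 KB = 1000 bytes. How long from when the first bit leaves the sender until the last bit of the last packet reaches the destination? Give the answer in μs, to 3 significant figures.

Per-hop transmission t_tx = L/R = 73600/8340000000 = 8.82494 μs.
Per-hop propagation t_prop = 2800000/215000000 = 13023.3 μs.
Pipeline fill: first packet needs 3·t_tx to clear all hops; remaining 76 packets each add one t_tx.
Total = (3+77-1)·t_tx + 3·t_prop = 79·8.82494 + 3·13023.3 = 39800 μs.

39800 μs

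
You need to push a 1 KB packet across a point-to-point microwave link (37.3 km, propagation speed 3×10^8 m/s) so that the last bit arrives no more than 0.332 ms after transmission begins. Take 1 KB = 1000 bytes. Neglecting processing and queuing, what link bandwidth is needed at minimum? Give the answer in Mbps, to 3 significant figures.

38.5 Mbps

L = 8000 bits.
Propagation delay = 37300 / 300000000 = 0.124333 ms.
Transmission budget = 0.332 − 0.124333 = 0.207667 ms.
R ≥ L / t_tx = 8000 bits / 0.000207667 s = 38.5 Mbps.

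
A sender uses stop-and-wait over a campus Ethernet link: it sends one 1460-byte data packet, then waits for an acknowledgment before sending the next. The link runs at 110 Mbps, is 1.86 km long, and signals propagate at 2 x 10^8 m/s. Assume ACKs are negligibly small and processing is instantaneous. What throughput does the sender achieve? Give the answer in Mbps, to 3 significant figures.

t_tx = L/R = 11680/110000000 = 0.000106182 s.
t_prop = 1860/200000000 = 9.3e-06 s; RTT = 1.86e-05 s.
Cycle = t_tx + RTT = 0.000124782 s.
Throughput = L / cycle = 11680 / 0.000124782 = 93.6 Mbps.

93.6 Mbps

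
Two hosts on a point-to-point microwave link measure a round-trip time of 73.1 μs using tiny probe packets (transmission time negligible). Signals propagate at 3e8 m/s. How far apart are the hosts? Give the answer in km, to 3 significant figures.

11.0 km

One-way propagation = RTT/2 = 36.55 μs.
d = s × t = 300000000 × 3.655e-05 = 11.0 km.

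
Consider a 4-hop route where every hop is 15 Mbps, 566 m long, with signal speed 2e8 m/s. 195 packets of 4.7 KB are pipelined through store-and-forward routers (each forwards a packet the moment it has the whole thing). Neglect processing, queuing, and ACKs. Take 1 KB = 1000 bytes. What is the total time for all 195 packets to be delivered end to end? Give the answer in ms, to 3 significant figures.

496 ms

Per-hop transmission t_tx = L/R = 37600/15000000 = 2.50667 ms.
Per-hop propagation t_prop = 566/200000000 = 0.00283 ms.
Pipeline fill: first packet needs 4·t_tx to clear all hops; remaining 194 packets each add one t_tx.
Total = (4+195-1)·t_tx + 4·t_prop = 198·2.50667 + 4·0.00283 = 496 ms.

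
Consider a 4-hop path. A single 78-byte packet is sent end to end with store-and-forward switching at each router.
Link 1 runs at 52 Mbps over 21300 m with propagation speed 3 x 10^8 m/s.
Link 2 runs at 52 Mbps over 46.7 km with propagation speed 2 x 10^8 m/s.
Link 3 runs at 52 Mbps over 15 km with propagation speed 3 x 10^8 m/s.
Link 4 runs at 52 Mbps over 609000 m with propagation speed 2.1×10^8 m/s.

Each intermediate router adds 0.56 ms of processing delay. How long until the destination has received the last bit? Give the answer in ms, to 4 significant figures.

L = 78 × 8 = 624 bits.
Transmission delay per hop = L/R = 624/52000000 = 0.012 ms; 4 hops → 0.048 ms.
Propagation delays (d/s per hop): 0.071, 0.2335, 0.05, 2.9 ms; sum = 3.2545 ms.
Processing at 3 router(s): 3 × 0.56 ms = 1.68 ms.
End-to-end = 4.983 ms.

4.983 ms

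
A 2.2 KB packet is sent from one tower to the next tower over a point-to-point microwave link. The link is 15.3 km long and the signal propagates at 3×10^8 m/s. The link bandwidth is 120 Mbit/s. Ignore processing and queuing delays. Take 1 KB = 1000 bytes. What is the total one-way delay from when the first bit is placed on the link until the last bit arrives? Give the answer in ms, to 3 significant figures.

L = 17600 bits.
Transmission delay = L/R = 17600 / 120000000 = 0.146667 ms.
Propagation delay = d/s = 15300 m / 300000000 m/s = 0.051 ms.
Total = 0.198 ms.

0.198 ms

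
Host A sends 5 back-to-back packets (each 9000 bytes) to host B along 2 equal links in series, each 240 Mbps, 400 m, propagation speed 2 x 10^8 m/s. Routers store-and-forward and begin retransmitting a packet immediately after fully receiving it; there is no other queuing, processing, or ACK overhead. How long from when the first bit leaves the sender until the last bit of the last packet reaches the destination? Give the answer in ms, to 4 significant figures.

Per-hop transmission t_tx = L/R = 72000/240000000 = 0.3 ms.
Per-hop propagation t_prop = 400/200000000 = 0.002 ms.
Pipeline fill: first packet needs 2·t_tx to clear all hops; remaining 4 packets each add one t_tx.
Total = (2+5-1)·t_tx + 2·t_prop = 6·0.3 + 2·0.002 = 1.804 ms.

1.804 ms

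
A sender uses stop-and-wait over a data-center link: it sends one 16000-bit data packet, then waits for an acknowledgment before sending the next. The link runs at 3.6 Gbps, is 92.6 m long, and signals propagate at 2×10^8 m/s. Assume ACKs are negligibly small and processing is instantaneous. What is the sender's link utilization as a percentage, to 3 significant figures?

82.8 %

t_tx = L/R = 16000/3600000000 = 4.44444e-06 s.
t_prop = 92.6/200000000 = 4.63e-07 s; RTT = 9.26e-07 s.
Cycle = t_tx + RTT = 5.37044e-06 s.
Utilization = t_tx / cycle = 4.44444e-06/5.37044e-06 = 82.8 %.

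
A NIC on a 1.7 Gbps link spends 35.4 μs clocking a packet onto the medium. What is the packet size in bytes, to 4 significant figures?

7523 bytes

L = R × t_tx = 1700000000 b/s × 3.54e-05 s = 60180 bits.
In bytes: 60180 / 8 = 7523 bytes.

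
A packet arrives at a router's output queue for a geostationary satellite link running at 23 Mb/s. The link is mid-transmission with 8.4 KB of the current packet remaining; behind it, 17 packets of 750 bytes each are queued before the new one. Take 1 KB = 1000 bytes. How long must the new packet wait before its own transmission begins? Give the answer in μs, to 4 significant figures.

Each queued packet: L/R = 6000/23000000 = 260.87 μs.
17 queued → 4434.78 μs.
Plus remaining 67200 bits of current packet: 2921.74 μs.
Queuing delay = 7357 μs.

7357 μs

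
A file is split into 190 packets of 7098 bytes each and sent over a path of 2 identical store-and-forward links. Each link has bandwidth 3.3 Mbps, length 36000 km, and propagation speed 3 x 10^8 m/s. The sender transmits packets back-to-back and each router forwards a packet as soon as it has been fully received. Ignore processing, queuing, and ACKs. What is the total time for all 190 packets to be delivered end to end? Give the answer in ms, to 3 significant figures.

Per-hop transmission t_tx = L/R = 56784/3300000 = 17.2073 ms.
Per-hop propagation t_prop = 36000000/300000000 = 120 ms.
Pipeline fill: first packet needs 2·t_tx to clear all hops; remaining 189 packets each add one t_tx.
Total = (2+190-1)·t_tx + 2·t_prop = 191·17.2073 + 2·120 = 3530 ms.

3530 ms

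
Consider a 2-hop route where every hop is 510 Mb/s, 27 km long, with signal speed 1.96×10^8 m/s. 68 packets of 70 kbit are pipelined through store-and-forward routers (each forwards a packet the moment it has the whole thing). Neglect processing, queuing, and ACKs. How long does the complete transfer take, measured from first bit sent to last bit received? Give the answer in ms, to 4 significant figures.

Per-hop transmission t_tx = L/R = 70000/510000000 = 0.137255 ms.
Per-hop propagation t_prop = 27000/196000000 = 0.137755 ms.
Pipeline fill: first packet needs 2·t_tx to clear all hops; remaining 67 packets each add one t_tx.
Total = (2+68-1)·t_tx + 2·t_prop = 69·0.137255 + 2·0.137755 = 9.746 ms.

9.746 ms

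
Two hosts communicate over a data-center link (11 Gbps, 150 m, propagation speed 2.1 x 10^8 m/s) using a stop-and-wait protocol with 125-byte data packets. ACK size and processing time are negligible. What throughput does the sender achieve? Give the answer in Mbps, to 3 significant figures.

658 Mbps

t_tx = L/R = 1000/11000000000 = 9.09091e-08 s.
t_prop = 150/210000000 = 7.14286e-07 s; RTT = 1.42857e-06 s.
Cycle = t_tx + RTT = 1.51948e-06 s.
Throughput = L / cycle = 1000 / 1.51948e-06 = 658 Mbps.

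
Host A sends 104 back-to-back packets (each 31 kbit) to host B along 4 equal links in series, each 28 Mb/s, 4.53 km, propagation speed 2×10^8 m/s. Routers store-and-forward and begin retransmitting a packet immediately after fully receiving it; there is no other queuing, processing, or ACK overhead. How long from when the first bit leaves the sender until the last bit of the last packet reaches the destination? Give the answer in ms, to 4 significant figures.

118.6 ms

Per-hop transmission t_tx = L/R = 31000/28000000 = 1.10714 ms.
Per-hop propagation t_prop = 4530/200000000 = 0.02265 ms.
Pipeline fill: first packet needs 4·t_tx to clear all hops; remaining 103 packets each add one t_tx.
Total = (4+104-1)·t_tx + 4·t_prop = 107·1.10714 + 4·0.02265 = 118.6 ms.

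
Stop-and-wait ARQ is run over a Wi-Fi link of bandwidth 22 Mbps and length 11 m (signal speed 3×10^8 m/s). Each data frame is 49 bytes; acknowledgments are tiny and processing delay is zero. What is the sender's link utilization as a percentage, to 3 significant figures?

t_tx = L/R = 392/22000000 = 1.78182e-05 s.
t_prop = 11/300000000 = 3.66667e-08 s; RTT = 7.33333e-08 s.
Cycle = t_tx + RTT = 1.78915e-05 s.
Utilization = t_tx / cycle = 1.78182e-05/1.78915e-05 = 99.6 %.

99.6 %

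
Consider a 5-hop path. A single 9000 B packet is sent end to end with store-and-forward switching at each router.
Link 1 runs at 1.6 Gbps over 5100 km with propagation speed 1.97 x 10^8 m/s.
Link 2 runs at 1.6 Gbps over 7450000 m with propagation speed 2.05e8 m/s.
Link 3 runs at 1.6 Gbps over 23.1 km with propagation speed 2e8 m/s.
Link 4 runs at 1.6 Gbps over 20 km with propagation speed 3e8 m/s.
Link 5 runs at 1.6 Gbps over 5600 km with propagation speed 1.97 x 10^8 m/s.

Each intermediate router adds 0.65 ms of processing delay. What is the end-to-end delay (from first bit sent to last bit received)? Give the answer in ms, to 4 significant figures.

93.66 ms

L = 9000 × 8 = 72000 bits.
Transmission delay per hop = L/R = 72000/1600000000 = 0.045 ms; 5 hops → 0.225 ms.
Propagation delays (d/s per hop): 25.8883, 36.3415, 0.1155, 0.0666667, 28.4264 ms; sum = 90.8384 ms.
Processing at 4 router(s): 4 × 0.65 ms = 2.6 ms.
End-to-end = 93.66 ms.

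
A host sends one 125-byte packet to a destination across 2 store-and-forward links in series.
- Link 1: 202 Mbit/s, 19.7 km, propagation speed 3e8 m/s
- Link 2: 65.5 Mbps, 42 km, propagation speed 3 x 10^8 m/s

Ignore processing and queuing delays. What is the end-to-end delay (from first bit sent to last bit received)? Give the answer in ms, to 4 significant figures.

L = 125 × 8 = 1000 bits.
Transmission delays (L/R per hop): 0.0049505, 0.0152672 ms; sum = 0.0202177 ms.
Propagation delays (d/s per hop): 0.0656667, 0.14 ms; sum = 0.205667 ms.
End-to-end = 0.2259 ms.

0.2259 ms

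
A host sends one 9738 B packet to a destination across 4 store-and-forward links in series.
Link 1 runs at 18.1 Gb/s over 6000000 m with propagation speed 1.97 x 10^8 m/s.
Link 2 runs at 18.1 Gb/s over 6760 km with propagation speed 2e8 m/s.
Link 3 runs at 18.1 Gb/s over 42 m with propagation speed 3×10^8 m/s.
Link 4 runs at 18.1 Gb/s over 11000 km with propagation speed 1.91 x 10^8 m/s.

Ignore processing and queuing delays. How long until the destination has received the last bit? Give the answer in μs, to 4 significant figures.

121900 μs

L = 9738 × 8 = 77904 bits.
Transmission delay per hop = L/R = 77904/18100000000 = 4.30409 μs; 4 hops → 17.2164 μs.
Propagation delays (d/s per hop): 30456.9, 33800, 0.14, 57591.6 μs; sum = 121849 μs.
End-to-end = 121900 μs.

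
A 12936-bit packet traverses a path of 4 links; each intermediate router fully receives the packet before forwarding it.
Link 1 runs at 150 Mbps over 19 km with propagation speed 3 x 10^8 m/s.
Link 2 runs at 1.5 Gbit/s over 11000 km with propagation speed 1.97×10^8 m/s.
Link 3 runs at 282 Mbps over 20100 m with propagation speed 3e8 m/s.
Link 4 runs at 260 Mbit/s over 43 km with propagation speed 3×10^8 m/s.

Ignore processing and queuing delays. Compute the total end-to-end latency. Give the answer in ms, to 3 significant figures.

Transmission delays (L/R per hop): 0.08624, 0.008624, 0.0458723, 0.0497538 ms; sum = 0.19049 ms.
Propagation delays (d/s per hop): 0.0633333, 55.8376, 0.067, 0.143333 ms; sum = 56.1112 ms.
End-to-end = 56.3 ms.

56.3 ms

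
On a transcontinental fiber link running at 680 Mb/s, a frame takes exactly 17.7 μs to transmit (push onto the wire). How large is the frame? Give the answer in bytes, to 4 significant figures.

L = R × t_tx = 680000000 b/s × 1.77e-05 s = 12036 bits.
In bytes: 12036 / 8 = 1505 bytes.

1505 bytes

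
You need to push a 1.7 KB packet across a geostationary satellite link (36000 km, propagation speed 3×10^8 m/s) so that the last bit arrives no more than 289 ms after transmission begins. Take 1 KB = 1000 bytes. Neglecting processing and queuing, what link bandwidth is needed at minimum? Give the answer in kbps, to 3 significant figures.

80.5 kbps

L = 13600 bits.
Propagation delay = 36000000 / 300000000 = 120 ms.
Transmission budget = 289 − 120 = 169 ms.
R ≥ L / t_tx = 13600 bits / 0.169 s = 80.5 kbps.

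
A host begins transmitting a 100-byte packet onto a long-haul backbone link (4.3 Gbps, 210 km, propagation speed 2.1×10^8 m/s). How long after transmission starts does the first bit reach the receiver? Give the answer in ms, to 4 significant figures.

1.000 ms

First bit experiences only propagation delay: d/s = 210000/210000000 = 1.000 ms.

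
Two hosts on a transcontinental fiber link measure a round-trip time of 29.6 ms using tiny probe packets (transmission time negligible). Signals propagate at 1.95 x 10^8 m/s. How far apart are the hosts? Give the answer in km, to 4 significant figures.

One-way propagation = RTT/2 = 14.8 ms.
d = s × t = 195000000 × 0.0148 = 2886 km.

2886 km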